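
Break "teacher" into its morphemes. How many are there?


Word: "teacher"
Morphemes: teach + -er
Each morpheme carries meaning
= 2 morphemes


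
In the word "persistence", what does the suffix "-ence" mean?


Suffix: -ence
As in: persistence -> persist + -ence
Meaning = state of


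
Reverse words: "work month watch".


Original: "work month watch"
Words (1..n): work | month | watch
Reversed (n..1): watch | month | work
Result = "watch month work"


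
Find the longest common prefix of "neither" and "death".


Word 1: "neither"
Word 2: "death"
Comparing from start:
  Pos 0: 'n' != 'd' (stop)
LCP = "" (length 0)


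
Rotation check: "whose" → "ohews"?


Word: "whose", Candidate: "ohews"
Method: check if candidate is substring of word+word
"whosewhose" contains "ohews"? No
Is rotation = No


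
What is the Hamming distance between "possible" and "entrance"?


Comparing character by character (same length = 8):
  Pos 0: 'p' vs 'e' !=
  Pos 1: 'o' vs 'n' !=
  Pos 2: 's' vs 't' !=
  Pos 3: 's' vs 'r' !=
  Pos 4: 'i' vs 'a' !=
  Pos 5: 'b' vs 'n' !=
  Pos 6: 'l' vs 'c' !=
  Pos 7: 'e' vs 'e' =
Hamming distance = 7


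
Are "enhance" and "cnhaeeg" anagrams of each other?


Word 1: "enhance" → sorted: aceehnn
Word 2: "cnhaeeg" → sorted: aceeghn
Same letters? aceehnn != aceeghn
Anagram = No


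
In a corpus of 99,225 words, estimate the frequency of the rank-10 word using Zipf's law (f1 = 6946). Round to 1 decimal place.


Zipf's law: f(r) = f(1) / r
f(1) = 6946
f(10) = 6946 / 10
= 694.6 occurrences


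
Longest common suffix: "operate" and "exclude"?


Word 1: "operate"
Word 2: "exclude"
Comparing from end:
  Pos -1: 'e' == 'e'
  Pos -2: 't' != 'd' (stop)
LCS = "e" (length 1)


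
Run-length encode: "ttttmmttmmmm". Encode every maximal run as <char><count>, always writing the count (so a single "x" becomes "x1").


String: "ttttmmttmmmm"
Scanning for consecutive runs:
  't' x 4
  'm' x 2
  't' x 2
  'm' x 4
RLE = "t4m2t2m4"


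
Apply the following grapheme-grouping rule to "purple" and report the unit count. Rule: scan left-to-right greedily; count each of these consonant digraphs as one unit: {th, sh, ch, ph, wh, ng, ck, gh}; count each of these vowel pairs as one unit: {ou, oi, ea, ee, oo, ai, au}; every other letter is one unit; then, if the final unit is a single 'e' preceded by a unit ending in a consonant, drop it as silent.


Word: "purple" (6 letters)
Left-to-right scan:
  [1] 'p' (letter)
  [2] 'u' (letter)
  [3] 'r' (letter)
  [4] 'p' (letter)
  [5] 'l' (letter)
  [6] 'e' (letter)
Units from scan: 6
Final unit is 'e' after a consonant -> drop as silent (-1)
Sound units = 5 units


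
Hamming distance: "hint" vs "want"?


Comparing character by character (same length = 4):
  Pos 0: 'h' vs 'w' !=
  Pos 1: 'i' vs 'a' !=
  Pos 2: 'n' vs 'n' =
  Pos 3: 't' vs 't' =
Hamming distance = 2


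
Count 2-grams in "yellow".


Word: "yellow" (length 6)
Number of 2-grams = length - 2 + 1 = 6 - 2 + 1
= 5


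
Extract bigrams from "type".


Word: "type" (length 4)
Number of bigrams = 4 - 2 + 1 = 3
  Position 0: "ty"
  Position 1: "yp"
  Position 2: "pe"
Bigrams = "ty", "yp", "pe"


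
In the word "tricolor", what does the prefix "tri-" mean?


Prefix: tri-
As in: tricolor -> tri- + color
Meaning = three


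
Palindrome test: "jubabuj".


Word: "jubabuj"
Reversed: "jubabuj"
Forward == Backward? jubabuj == jubabuj
Palindrome = Yes


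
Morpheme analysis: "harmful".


Word: "harmful"
Morphemes: harm / -ful
Each morpheme carries meaning
= 2 morphemes


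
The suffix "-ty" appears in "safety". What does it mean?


Suffix: -ty
As in: safety -> safe + -ty
Meaning = quality of


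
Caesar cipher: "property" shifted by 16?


Word: "property"
Shift: 16
Each letter → (letter + shift) mod 26:
  'p' (15) + 16 = 5 → 'f'
  'r' (17) + 16 = 7 → 'h'
  'o' (14) + 16 = 4 → 'e'
  'p' (15) + 16 = 5 → 'f'
  'e' (4) + 16 = 20 → 'u'
  'r' (17) + 16 = 7 → 'h'
  't' (19) + 16 = 9 → 'j'
  'y' (24) + 16 = 14 → 'o'
Result = "fhefuhjo"


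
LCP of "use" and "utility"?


Word 1: "use"
Word 2: "utility"
Comparing from start:
  Pos 0: 'u' == 'u'
  Pos 1: 's' != 't' (stop)
LCP = "u" (length 1)


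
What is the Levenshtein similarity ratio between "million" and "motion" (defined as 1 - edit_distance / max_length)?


Word 1: "million" (length 7)
Word 2: "motion" (length 6)
One optimal edit sequence:
  1. keep 'm'
  2. delete 'i'  (+1)
  3. substitute 'l' -> 'o'  (+1)
  4. substitute 'l' -> 't'  (+1)
  5. keep 'i'
  6. keep 'o'
  7. keep 'n'
Edit distance = 3
Max length = max(7, 6) = 7
Similarity = 1 - 3/7
= 0.5714


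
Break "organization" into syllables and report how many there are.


Word: "organization"
Syllable breakdown: or / gan / i / za / tion
Counting: 5 parts
= 5 syllables


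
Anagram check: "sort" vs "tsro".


Word 1: "sort" → sorted: orst
Word 2: "tsro" → sorted: orst
Same letters? orst == orst
Anagram = Yes


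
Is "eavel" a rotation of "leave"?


Word: "leave", Candidate: "eavel"
Method: check if candidate is substring of word+word
"leaveleave" contains "eavel"? Yes
Is rotation = Yes


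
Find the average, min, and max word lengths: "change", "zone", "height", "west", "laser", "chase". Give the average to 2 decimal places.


Lengths: "change"=6, "zone"=4, "height"=6, "west"=4, "laser"=5, "chase"=5
Sum = 30, Count = 6
Average = 30/6 = 5.00
= avg=5.00, min=4, max=6


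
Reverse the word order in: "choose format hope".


Original: "choose format hope"
Words (1..n): choose | format | hope
Reversed (n..1): hope | format | choose
Result = "hope format choose"


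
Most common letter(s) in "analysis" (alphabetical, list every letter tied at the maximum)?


Word: "analysis"
Letter counts:
  'a': 2
  'i': 1
  'l': 1
  'n': 1
  's': 2
  'y': 1
Maximum count = 2
Most frequent = 'a', 's' (2 times each)


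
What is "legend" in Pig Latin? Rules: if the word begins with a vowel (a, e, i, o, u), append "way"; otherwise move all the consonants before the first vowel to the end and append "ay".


Word: "legend"
Starts with consonant(s) → move to end, add 'ay'
Consonant cluster: "l"
Pig Latin = "egendlay"


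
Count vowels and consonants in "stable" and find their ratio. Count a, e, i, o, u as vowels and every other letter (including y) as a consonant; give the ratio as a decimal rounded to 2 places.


Word: "stable"
Vowels (a,e,i,o,u): 2
Consonants: 4
Ratio = 2/4
= 0.50


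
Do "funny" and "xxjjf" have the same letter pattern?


Pattern of "funny": [0, 1, 2, 2, 3]
Pattern of "xxjjf": [0, 0, 1, 1, 2]
Patterns do not match
Same pattern = No


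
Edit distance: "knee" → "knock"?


Word 1: "knee" (length 4)
Word 2: "knock" (length 5)
One optimal edit sequence (insert/delete/substitute each cost 1):
  1. keep 'k'
  2. keep 'n'
  3. insert 'o'  (+1)
  4. substitute 'e' -> 'c'  (+1)
  5. substitute 'e' -> 'k'  (+1)
Total edit operations: 3
Edit distance = 3


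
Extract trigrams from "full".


Word: "full" (length 4)
Number of trigrams = 4 - 3 + 1 = 2
  Position 0: "ful"
  Position 1: "ull"
Trigrams = "ful", "ull"


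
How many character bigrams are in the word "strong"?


Word: "strong" (length 6)
Number of 2-grams = length - 2 + 1 = 6 - 2 + 1
= 5


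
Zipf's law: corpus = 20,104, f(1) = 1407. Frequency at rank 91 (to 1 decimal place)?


Zipf's law: f(r) = f(1) / r
f(1) = 1407
f(91) = 1407 / 91
= 15.5 occurrences


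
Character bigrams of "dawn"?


Word: "dawn" (length 4)
Number of bigrams = 4 - 2 + 1 = 3
  Position 0: "da"
  Position 1: "aw"
  Position 2: "wn"
Bigrams = "da", "aw", "wn"


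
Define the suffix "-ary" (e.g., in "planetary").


Suffix: -ary
Example: planetary = planet + -ary
Meaning = relating to


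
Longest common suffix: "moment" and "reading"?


Word 1: "moment"
Word 2: "reading"
Comparing from end:
  Pos -1: 't' != 'g' (stop)
LCS = "" (length 0)


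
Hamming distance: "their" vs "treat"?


Comparing character by character (same length = 5):
  Pos 0: 't' vs 't' =
  Pos 1: 'h' vs 'r' !=
  Pos 2: 'e' vs 'e' =
  Pos 3: 'i' vs 'a' !=
  Pos 4: 'r' vs 't' !=
Hamming distance = 3


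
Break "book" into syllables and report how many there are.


Word: "book"
Syllable breakdown: book
Counting: 1 part
= 1 syllable


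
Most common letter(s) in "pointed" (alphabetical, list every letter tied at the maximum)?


Word: "pointed"
Letter counts:
  'd': 1
  'e': 1
  'i': 1
  'n': 1
  'o': 1
  'p': 1
  't': 1
Maximum count = 1
Most frequent = 'd', 'e', 'i', 'n', 'o', 'p', 't' (1 time each)


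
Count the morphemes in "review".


Word: "review"
Morphemes: re- + view
Each morpheme carries meaning
= 2 morphemes


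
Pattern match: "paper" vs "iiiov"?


Pattern of "paper": [0, 1, 0, 2, 3]
Pattern of "iiiov": [0, 0, 0, 1, 2]
Patterns do not match
Same pattern = No


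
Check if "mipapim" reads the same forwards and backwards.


Word: "mipapim"
Reversed: "mipapim"
Forward == Backward? mipapim == mipapim
Palindrome = Yes


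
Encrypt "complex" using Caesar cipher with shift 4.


Word: "complex"
Shift: 4
Each letter → (letter + shift) mod 26:
  'c' (2) + 4 = 6 → 'g'
  'o' (14) + 4 = 18 → 's'
  'm' (12) + 4 = 16 → 'q'
  'p' (15) + 4 = 19 → 't'
  'l' (11) + 4 = 15 → 'p'
  'e' (4) + 4 = 8 → 'i'
  'x' (23) + 4 = 1 → 'b'
Result = "gsqtpib"


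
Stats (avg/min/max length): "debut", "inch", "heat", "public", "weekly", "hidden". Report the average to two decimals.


Lengths: "debut"=5, "inch"=4, "heat"=4, "public"=6, "weekly"=6, "hidden"=6
Sum = 31, Count = 6
Average = 31/6 = 5.17
= avg=5.17, min=4, max=6


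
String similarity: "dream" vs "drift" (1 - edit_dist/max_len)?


Word 1: "dream" (length 5)
Word 2: "drift" (length 5)
One optimal edit sequence:
  1. keep 'd'
  2. keep 'r'
  3. substitute 'e' -> 'i'  (+1)
  4. substitute 'a' -> 'f'  (+1)
  5. substitute 'm' -> 't'  (+1)
Edit distance = 3
Max length = max(5, 5) = 5
Similarity = 1 - 3/5
= 0.4000


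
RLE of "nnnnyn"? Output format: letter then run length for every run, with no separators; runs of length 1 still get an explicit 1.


String: "nnnnyn"
Scanning for consecutive runs:
  'n' x 4
  'y' x 1
  'n' x 1
RLE = "n4y1n1"


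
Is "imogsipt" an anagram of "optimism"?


Word 1: "optimism" → sorted: iimmopst
Word 2: "imogsipt" → sorted: giimopst
Same letters? iimmopst != giimopst
Anagram = No


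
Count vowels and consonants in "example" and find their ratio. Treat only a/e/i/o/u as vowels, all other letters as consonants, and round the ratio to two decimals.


Word: "example"
Vowels (a,e,i,o,u): 3
Consonants: 4
Ratio = 3/4
= 0.75


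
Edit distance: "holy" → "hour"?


Word 1: "holy" (length 4)
Word 2: "hour" (length 4)
One optimal edit sequence (insert/delete/substitute each cost 1):
  1. keep 'h'
  2. keep 'o'
  3. substitute 'l' -> 'u'  (+1)
  4. substitute 'y' -> 'r'  (+1)
Total edit operations: 2
Edit distance = 2


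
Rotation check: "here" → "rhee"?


Word: "here", Candidate: "rhee"
Method: check if candidate is substring of word+word
"herehere" contains "rhee"? No
Is rotation = No


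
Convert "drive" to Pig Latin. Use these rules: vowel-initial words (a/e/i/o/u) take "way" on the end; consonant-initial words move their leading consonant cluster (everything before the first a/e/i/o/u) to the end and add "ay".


Word: "drive"
Starts with consonant(s) → move to end, add 'ay'
Consonant cluster: "dr"
Pig Latin = "ivedray"


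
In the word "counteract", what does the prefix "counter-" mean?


Prefix: counter-
Example: counteract (counter- + act)
Meaning = against / opposite


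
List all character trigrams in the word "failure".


Word: "failure" (length 7)
Number of trigrams = 7 - 3 + 1 = 5
  Position 0: "fai"
  Position 1: "ail"
  Position 2: "ilu"
  Position 3: "lur"
  Position 4: "ure"
Trigrams = "fai", "ail", "ilu", "lur", "ure"


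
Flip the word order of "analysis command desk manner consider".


Original: "analysis command desk manner consider"
Words (1..n): analysis | command | desk | manner | consider
Reversed (n..1): consider | manner | desk | command | analysis
Result = "consider manner desk command analysis"


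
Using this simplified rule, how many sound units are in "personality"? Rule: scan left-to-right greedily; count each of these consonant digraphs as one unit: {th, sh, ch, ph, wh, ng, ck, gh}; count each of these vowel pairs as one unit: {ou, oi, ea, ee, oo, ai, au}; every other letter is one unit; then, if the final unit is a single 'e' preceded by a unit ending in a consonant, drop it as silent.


Word: "personality" (11 letters)
Left-to-right scan:
  (1) 'p' (letter)
  (2) 'e' (letter)
  (3) 'r' (letter)
  (4) 's' (letter)
  (5) 'o' (letter)
  (6) 'n' (letter)
  (7) 'a' (letter)
  (8) 'l' (letter)
  (9) 'i' (letter)
  (10) 't' (letter)
  (11) 'y' (letter)
Units from scan: 11
Sound units = 11 units


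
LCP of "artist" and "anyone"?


Word 1: "artist"
Word 2: "anyone"
Comparing from start:
  Pos 0: 'a' == 'a'
  Pos 1: 'r' != 'n' (stop)
LCP = "a" (length 1)


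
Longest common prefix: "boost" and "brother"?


Word 1: "boost"
Word 2: "brother"
Comparing from start:
  Pos 0: 'b' == 'b'
  Pos 1: 'o' != 'r' (stop)
LCP = "b" (length 1)


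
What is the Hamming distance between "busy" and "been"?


Comparing character by character (same length = 4):
  Pos 0: 'b' vs 'b' =
  Pos 1: 'u' vs 'e' !=
  Pos 2: 's' vs 'e' !=
  Pos 3: 'y' vs 'n' !=
Hamming distance = 3


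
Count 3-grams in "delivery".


Word: "delivery" (length 8)
Number of 3-grams = length - 3 + 1 = 8 - 3 + 1
= 6


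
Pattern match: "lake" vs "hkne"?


Pattern of "lake": [0, 1, 2, 3]
Pattern of "hkne": [0, 1, 2, 3]
Patterns match
Same pattern = Yes


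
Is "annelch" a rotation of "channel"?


Word: "channel", Candidate: "annelch"
Method: check if candidate is substring of word+word
"channelchannel" contains "annelch"? Yes
Is rotation = Yes


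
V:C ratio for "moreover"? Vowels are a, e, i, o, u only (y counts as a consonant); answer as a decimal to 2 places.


Word: "moreover"
Vowels (a,e,i,o,u): 4
Consonants: 4
Ratio = 4/4
= 1.00


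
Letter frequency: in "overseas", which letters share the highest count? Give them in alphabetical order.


Word: "overseas"
Letter counts:
  'a': 1
  'e': 2
  'o': 1
  'r': 1
  's': 2
  'v': 1
Maximum count = 2
Most frequent = 'e', 's' (2 times each)


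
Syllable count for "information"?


Word: "information"
Syllable breakdown: in-for-ma-tion
Counting: 4 parts
= 4 syllables


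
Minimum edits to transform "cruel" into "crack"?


Word 1: "cruel" (length 5)
Word 2: "crack" (length 5)
One optimal edit sequence (insert/delete/substitute each cost 1):
  1. keep 'c'
  2. keep 'r'
  3. substitute 'u' -> 'a'  (+1)
  4. substitute 'e' -> 'c'  (+1)
  5. substitute 'l' -> 'k'  (+1)
Total edit operations: 3
Edit distance = 3


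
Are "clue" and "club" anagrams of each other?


Word 1: "clue" → sorted: celu
Word 2: "club" → sorted: bclu
Same letters? celu != bclu
Anagram = No


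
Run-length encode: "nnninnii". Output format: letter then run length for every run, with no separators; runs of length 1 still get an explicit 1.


String: "nnninnii"
Scanning for consecutive runs:
  'n' x 3
  'i' x 1
  'n' x 2
  'i' x 2
RLE = "n3i1n2i2"


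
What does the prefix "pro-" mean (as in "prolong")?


Prefix: pro-
As in: prolong -> pro- + long
Meaning = forward / in favor of


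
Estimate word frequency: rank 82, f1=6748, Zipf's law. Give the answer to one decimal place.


Zipf's law: f(r) = f(1) / r
f(1) = 6748
f(82) = 6748 / 82
= 82.3 occurrences


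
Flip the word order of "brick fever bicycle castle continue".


Original: "brick fever bicycle castle continue"
Words (1..n): brick | fever | bicycle | castle | continue
Reversed (n..1): continue | castle | bicycle | fever | brick
Result = "continue castle bicycle fever brick"


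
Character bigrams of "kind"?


Word: "kind" (length 4)
Number of bigrams = 4 - 2 + 1 = 3
  Position 0: "ki"
  Position 1: "in"
  Position 2: "nd"
Bigrams = "ki", "in", "nd"


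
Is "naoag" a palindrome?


Word: "naoag"
Reversed: "gaoan"
Forward == Backward? naoag != gaoan
Palindrome = No


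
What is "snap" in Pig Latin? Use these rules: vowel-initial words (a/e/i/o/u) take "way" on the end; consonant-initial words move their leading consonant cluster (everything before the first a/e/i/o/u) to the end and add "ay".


Word: "snap"
Starts with consonant(s) → move to end, add 'ay'
Consonant cluster: "sn"
Pig Latin = "apsnay"


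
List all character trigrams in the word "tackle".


Word: "tackle" (length 6)
Number of trigrams = 6 - 3 + 1 = 4
  Position 0: "tac"
  Position 1: "ack"
  Position 2: "ckl"
  Position 3: "kle"
Trigrams = "tac", "ack", "ckl", "kle"


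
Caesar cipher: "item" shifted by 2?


Word: "item"
Shift: 2
Each letter → (letter + shift) mod 26:
  'i' (8) + 2 = 10 → 'k'
  't' (19) + 2 = 21 → 'v'
  'e' (4) + 2 = 6 → 'g'
  'm' (12) + 2 = 14 → 'o'
Result = "kvgo"


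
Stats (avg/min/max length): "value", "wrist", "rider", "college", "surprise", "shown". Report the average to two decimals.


Lengths: "value"=5, "wrist"=5, "rider"=5, "college"=7, "surprise"=8, "shown"=5
Sum = 35, Count = 6
Average = 35/6 = 5.83
= avg=5.83, min=5, max=8


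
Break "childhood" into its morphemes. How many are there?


Word: "childhood"
Morphemes: child | -hood
Each morpheme carries meaning
= 2 morphemes


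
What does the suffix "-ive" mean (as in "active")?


Suffix: -ive
As in: active -> act + -ive
Meaning = tending to


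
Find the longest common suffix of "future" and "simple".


Word 1: "future"
Word 2: "simple"
Comparing from end:
  Pos -1: 'e' == 'e'
  Pos -2: 'r' != 'l' (stop)
LCS = "e" (length 1)


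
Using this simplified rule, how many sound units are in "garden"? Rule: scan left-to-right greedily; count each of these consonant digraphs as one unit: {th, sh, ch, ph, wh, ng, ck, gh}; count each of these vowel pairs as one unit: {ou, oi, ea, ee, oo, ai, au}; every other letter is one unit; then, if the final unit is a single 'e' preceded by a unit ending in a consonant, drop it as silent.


Word: "garden" (6 letters)
Left-to-right scan:
  (1) 'g' (letter)
  (2) 'a' (letter)
  (3) 'r' (letter)
  (4) 'd' (letter)
  (5) 'e' (letter)
  (6) 'n' (letter)
Units from scan: 6
Sound units = 6 units


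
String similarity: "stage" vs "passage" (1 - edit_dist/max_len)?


Word 1: "stage" (length 5)
Word 2: "passage" (length 7)
One optimal edit sequence:
  1. insert 'p'  (+1)
  2. insert 'a'  (+1)
  3. keep 's'
  4. substitute 't' -> 's'  (+1)
  5. keep 'a'
  6. keep 'g'
  7. keep 'e'
Edit distance = 3
Max length = max(5, 7) = 7
Similarity = 1 - 3/7
= 0.5714


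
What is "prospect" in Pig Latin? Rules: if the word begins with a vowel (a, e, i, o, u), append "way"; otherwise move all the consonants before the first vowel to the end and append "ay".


Word: "prospect"
Starts with consonant(s) → move to end, add 'ay'
Consonant cluster: "pr"
Pig Latin = "ospectpray"


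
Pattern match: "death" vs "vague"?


Pattern of "death": [0, 1, 2, 3, 4]
Pattern of "vague": [0, 1, 2, 3, 4]
Patterns match
Same pattern = Yes


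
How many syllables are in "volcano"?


Word: "volcano"
Syllable breakdown: vol / ca / no
Counting: 3 parts
= 3 syllables


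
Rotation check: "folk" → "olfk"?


Word: "folk", Candidate: "olfk"
Method: check if candidate is substring of word+word
"folkfolk" contains "olfk"? No
Is rotation = No


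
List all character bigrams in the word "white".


Word: "white" (length 5)
Number of bigrams = 5 - 2 + 1 = 4
  Position 0: "wh"
  Position 1: "hi"
  Position 2: "it"
  Position 3: "te"
Bigrams = "wh", "hi", "it", "te"


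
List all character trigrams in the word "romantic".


Word: "romantic" (length 8)
Number of trigrams = 8 - 3 + 1 = 6
  Position 0: "rom"
  Position 1: "oma"
  Position 2: "man"
  Position 3: "ant"
  Position 4: "nti"
  Position 5: "tic"
Trigrams = "rom", "oma", "man", "ant", "nti", "tic"


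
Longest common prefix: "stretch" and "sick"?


Word 1: "stretch"
Word 2: "sick"
Comparing from start:
  Pos 0: 's' == 's'
  Pos 1: 't' != 'i' (stop)
LCP = "s" (length 1)


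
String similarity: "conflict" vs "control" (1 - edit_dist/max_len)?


Word 1: "conflict" (length 8)
Word 2: "control" (length 7)
One optimal edit sequence:
  1. keep 'c'
  2. keep 'o'
  3. keep 'n'
  4. delete 'f'  (+1)
  5. substitute 'l' -> 't'  (+1)
  6. substitute 'i' -> 'r'  (+1)
  7. substitute 'c' -> 'o'  (+1)
  8. substitute 't' -> 'l'  (+1)
Edit distance = 5
Max length = max(8, 7) = 8
Similarity = 1 - 5/8
= 0.3750


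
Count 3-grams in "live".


Word: "live" (length 4)
Number of 3-grams = length - 3 + 1 = 4 - 3 + 1
= 2


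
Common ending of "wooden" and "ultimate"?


Word 1: "wooden"
Word 2: "ultimate"
Comparing from end:
  Pos -1: 'n' != 'e' (stop)
LCS = "" (length 0)


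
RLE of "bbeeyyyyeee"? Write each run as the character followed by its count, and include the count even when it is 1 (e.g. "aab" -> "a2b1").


String: "bbeeyyyyeee"
Scanning for consecutive runs:
  'b' x 2
  'e' x 2
  'y' x 4
  'e' x 3
RLE = "b2e2y4e3"


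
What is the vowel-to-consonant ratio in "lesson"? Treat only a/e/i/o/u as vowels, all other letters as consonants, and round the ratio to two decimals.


Word: "lesson"
Vowels (a,e,i,o,u): 2
Consonants: 4
Ratio = 2/4
= 0.50


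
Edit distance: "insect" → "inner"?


Word 1: "insect" (length 6)
Word 2: "inner" (length 5)
One optimal edit sequence (insert/delete/substitute each cost 1):
  1. keep 'i'
  2. keep 'n'
  3. substitute 's' -> 'n'  (+1)
  4. keep 'e'
  5. delete 'c'  (+1)
  6. substitute 't' -> 'r'  (+1)
Total edit operations: 3
Edit distance = 3


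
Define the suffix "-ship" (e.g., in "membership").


Suffix: -ship
Example: membership = member + -ship
Meaning = state / position


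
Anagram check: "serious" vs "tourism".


Word 1: "serious" → sorted: eiorssu
Word 2: "tourism" → sorted: imorstu
Same letters? eiorssu != imorstu
Anagram = No


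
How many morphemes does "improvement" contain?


Word: "improvement"
Morphemes: improve + -ment
Each morpheme carries meaning
= 2 morphemes


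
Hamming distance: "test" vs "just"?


Comparing character by character (same length = 4):
  Pos 0: 't' vs 'j' !=
  Pos 1: 'e' vs 'u' !=
  Pos 2: 's' vs 's' =
  Pos 3: 't' vs 't' =
Hamming distance = 2


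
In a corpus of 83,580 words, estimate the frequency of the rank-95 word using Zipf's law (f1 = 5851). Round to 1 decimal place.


Zipf's law: f(r) = f(1) / r
f(1) = 5851
f(95) = 5851 / 95
= 61.6 occurrences


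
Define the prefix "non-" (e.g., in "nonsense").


Prefix: non-
Example: nonsense (non- + sense)
Meaning = not


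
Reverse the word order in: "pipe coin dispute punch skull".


Original: "pipe coin dispute punch skull"
Words (1..n): pipe | coin | dispute | punch | skull
Reversed (n..1): skull | punch | dispute | coin | pipe
Result = "skull punch dispute coin pipe"


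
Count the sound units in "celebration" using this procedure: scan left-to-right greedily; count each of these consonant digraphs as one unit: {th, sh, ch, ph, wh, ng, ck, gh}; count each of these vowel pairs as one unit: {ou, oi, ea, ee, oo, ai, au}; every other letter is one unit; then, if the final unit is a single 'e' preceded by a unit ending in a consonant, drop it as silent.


Word: "celebration" (11 letters)
Left-to-right scan:
  [1] 'c' (letter)
  [2] 'e' (letter)
  [3] 'l' (letter)
  [4] 'e' (letter)
  [5] 'b' (letter)
  [6] 'r' (letter)
  [7] 'a' (letter)
  [8] 't' (letter)
  [9] 'i' (letter)
  [10] 'o' (letter)
  [11] 'n' (letter)
Units from scan: 11
Sound units = 11 units


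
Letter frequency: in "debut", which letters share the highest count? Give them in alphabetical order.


Word: "debut"
Letter counts:
  'b': 1
  'd': 1
  'e': 1
  't': 1
  'u': 1
Maximum count = 1
Most frequent = 'b', 'd', 'e', 't', 'u' (1 time each)


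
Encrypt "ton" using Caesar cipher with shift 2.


Word: "ton"
Shift: 2
Each letter → (letter + shift) mod 26:
  't' (19) + 2 = 21 → 'v'
  'o' (14) + 2 = 16 → 'q'
  'n' (13) + 2 = 15 → 'p'
Result = "vqp"


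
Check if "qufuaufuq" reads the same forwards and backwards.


Word: "qufuaufuq"
Reversed: "qufuaufuq"
Forward == Backward? qufuaufuq == qufuaufuq
Palindrome = Yes


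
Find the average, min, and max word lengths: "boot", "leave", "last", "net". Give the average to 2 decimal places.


Lengths: "boot"=4, "leave"=5, "last"=4, "net"=3
Sum = 16, Count = 4
Average = 16/4 = 4.00
= avg=4.00, min=3, max=5


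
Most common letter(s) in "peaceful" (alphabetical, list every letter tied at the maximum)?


Word: "peaceful"
Letter counts:
  'a': 1
  'c': 1
  'e': 2
  'f': 1
  'l': 1
  'p': 1
  'u': 1
Maximum count = 2
Most frequent = 'e' (2 times each)


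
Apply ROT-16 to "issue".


Word: "issue"
Shift: 16
Each letter → (letter + shift) mod 26:
  'i' (8) + 16 = 24 → 'y'
  's' (18) + 16 = 8 → 'i'
  's' (18) + 16 = 8 → 'i'
  'u' (20) + 16 = 10 → 'k'
  'e' (4) + 16 = 20 → 'u'
Result = "yiiku"


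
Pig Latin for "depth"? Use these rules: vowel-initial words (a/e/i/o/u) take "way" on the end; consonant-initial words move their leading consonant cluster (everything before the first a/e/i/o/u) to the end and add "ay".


Word: "depth"
Starts with consonant(s) → move to end, add 'ay'
Consonant cluster: "d"
Pig Latin = "epthday"


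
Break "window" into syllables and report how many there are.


Word: "window"
Syllable breakdown: win · dow
Counting: 2 parts
= 2 syllables


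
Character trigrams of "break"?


Word: "break" (length 5)
Number of trigrams = 5 - 3 + 1 = 3
  Position 0: "bre"
  Position 1: "rea"
  Position 2: "eak"
Trigrams = "bre", "rea", "eak"


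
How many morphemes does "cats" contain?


Word: "cats"
Morphemes: cat | -s
Each morpheme carries meaning
= 2 morphemes


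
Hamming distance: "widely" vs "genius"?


Comparing character by character (same length = 6):
  Pos 0: 'w' vs 'g' !=
  Pos 1: 'i' vs 'e' !=
  Pos 2: 'd' vs 'n' !=
  Pos 3: 'e' vs 'i' !=
  Pos 4: 'l' vs 'u' !=
  Pos 5: 'y' vs 's' !=
Hamming distance = 6


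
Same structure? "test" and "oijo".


Pattern of "test": [0, 1, 2, 0]
Pattern of "oijo": [0, 1, 2, 0]
Patterns match
Same pattern = Yes


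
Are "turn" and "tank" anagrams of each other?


Word 1: "turn" → sorted: nrtu
Word 2: "tank" → sorted: aknt
Same letters? nrtu != aknt
Anagram = No


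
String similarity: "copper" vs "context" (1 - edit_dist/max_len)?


Word 1: "copper" (length 6)
Word 2: "context" (length 7)
One optimal edit sequence:
  1. keep 'c'
  2. keep 'o'
  3. substitute 'p' -> 'n'  (+1)
  4. substitute 'p' -> 't'  (+1)
  5. keep 'e'
  6. insert 'x'  (+1)
  7. substitute 'r' -> 't'  (+1)
Edit distance = 4
Max length = max(6, 7) = 7
Similarity = 1 - 4/7
= 0.4286


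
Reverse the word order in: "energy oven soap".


Original: "energy oven soap"
Words (1..n): energy | oven | soap
Reversed (n..1): soap | oven | energy
Result = "soap oven energy"


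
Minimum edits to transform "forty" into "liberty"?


Word 1: "forty" (length 5)
Word 2: "liberty" (length 7)
One optimal edit sequence (insert/delete/substitute each cost 1):
  1. insert 'l'  (+1)
  2. insert 'i'  (+1)
  3. substitute 'f' -> 'b'  (+1)
  4. substitute 'o' -> 'e'  (+1)
  5. keep 'r'
  6. keep 't'
  7. keep 'y'
Total edit operations: 4
Edit distance = 4


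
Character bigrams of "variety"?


Word: "variety" (length 7)
Number of bigrams = 7 - 2 + 1 = 6
  Position 0: "va"
  Position 1: "ar"
  Position 2: "ri"
  Position 3: "ie"
  Position 4: "et"
  Position 5: "ty"
Bigrams = "va", "ar", "ri", "ie", "et", "ty"


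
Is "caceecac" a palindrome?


Word: "caceecac"
Reversed: "caceecac"
Forward == Backward? caceecac == caceecac
Palindrome = Yes


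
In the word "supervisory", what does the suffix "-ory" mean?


Suffix: -ory
Example: supervisory = supervise + -ory, with a spelling change
Meaning = relating to / place for


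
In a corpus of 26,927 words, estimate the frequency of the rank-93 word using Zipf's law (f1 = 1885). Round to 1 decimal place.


Zipf's law: f(r) = f(1) / r
f(1) = 1885
f(93) = 1885 / 93
= 20.3 occurrences


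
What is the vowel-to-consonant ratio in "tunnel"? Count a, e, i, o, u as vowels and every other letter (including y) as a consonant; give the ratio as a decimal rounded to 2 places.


Word: "tunnel"
Vowels (a,e,i,o,u): 2
Consonants: 4
Ratio = 2/4
= 0.50


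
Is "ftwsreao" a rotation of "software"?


Word: "software", Candidate: "ftwsreao"
Method: check if candidate is substring of word+word
"softwaresoftware" contains "ftwsreao"? No
Is rotation = No


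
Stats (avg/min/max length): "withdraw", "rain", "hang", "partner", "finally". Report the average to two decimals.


Lengths: "withdraw"=8, "rain"=4, "hang"=4, "partner"=7, "finally"=7
Sum = 30, Count = 5
Average = 30/5 = 6.00
= avg=6.00, min=4, max=8


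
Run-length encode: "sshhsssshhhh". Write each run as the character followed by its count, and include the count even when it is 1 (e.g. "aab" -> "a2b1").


String: "sshhsssshhhh"
Scanning for consecutive runs:
  's' x 2
  'h' x 2
  's' x 4
  'h' x 4
RLE = "s2h2s4h4"


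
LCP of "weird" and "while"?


Word 1: "weird"
Word 2: "while"
Comparing from start:
  Pos 0: 'w' == 'w'
  Pos 1: 'e' != 'h' (stop)
LCP = "w" (length 1)


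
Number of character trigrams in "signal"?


Word: "signal" (length 6)
Number of 3-grams = length - 3 + 1 = 6 - 3 + 1
= 4


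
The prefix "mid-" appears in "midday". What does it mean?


Prefix: mid-
Example: midday (mid- + day)
Meaning = middle


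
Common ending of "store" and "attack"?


Word 1: "store"
Word 2: "attack"
Comparing from end:
  Pos -1: 'e' != 'k' (stop)
LCS = "" (length 0)


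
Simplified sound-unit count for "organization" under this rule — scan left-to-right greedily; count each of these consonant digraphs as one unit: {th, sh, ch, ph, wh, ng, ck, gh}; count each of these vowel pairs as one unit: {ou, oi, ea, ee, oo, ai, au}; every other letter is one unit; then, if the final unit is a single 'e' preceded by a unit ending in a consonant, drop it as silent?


Word: "organization" (12 letters)
Left-to-right scan:
  (1) 'o' (letter)
  (2) 'r' (letter)
  (3) 'g' (letter)
  (4) 'a' (letter)
  (5) 'n' (letter)
  (6) 'i' (letter)
  (7) 'z' (letter)
  (8) 'a' (letter)
  (9) 't' (letter)
  (10) 'i' (letter)
  (11) 'o' (letter)
  (12) 'n' (letter)
Units from scan: 12
Sound units = 12 units


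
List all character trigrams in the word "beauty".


Word: "beauty" (length 6)
Number of trigrams = 6 - 3 + 1 = 4
  Position 0: "bea"
  Position 1: "eau"
  Position 2: "aut"
  Position 3: "uty"
Trigrams = "bea", "eau", "aut", "uty"


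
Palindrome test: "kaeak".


Word: "kaeak"
Reversed: "kaeak"
Forward == Backward? kaeak == kaeak
Palindrome = Yes


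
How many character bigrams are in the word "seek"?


Word: "seek" (length 4)
Number of 2-grams = length - 2 + 1 = 4 - 2 + 1
= 3


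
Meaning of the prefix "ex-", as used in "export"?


Prefix: ex-
Example: export = ex- + port
Meaning = out / former


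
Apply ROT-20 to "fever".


Word: "fever"
Shift: 20
Each letter → (letter + shift) mod 26:
  'f' (5) + 20 = 25 → 'z'
  'e' (4) + 20 = 24 → 'y'
  'v' (21) + 20 = 15 → 'p'
  'e' (4) + 20 = 24 → 'y'
  'r' (17) + 20 = 11 → 'l'
Result = "zypyl"


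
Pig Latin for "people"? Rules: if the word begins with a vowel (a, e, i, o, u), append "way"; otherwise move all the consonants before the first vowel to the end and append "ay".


Word: "people"
Starts with consonant(s) → move to end, add 'ay'
Consonant cluster: "p"
Pig Latin = "eoplepay"


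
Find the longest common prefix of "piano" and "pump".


Word 1: "piano"
Word 2: "pump"
Comparing from start:
  Pos 0: 'p' == 'p'
  Pos 1: 'i' != 'u' (stop)
LCP = "p" (length 1)


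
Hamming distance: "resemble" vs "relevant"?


Comparing character by character (same length = 8):
  Pos 0: 'r' vs 'r' =
  Pos 1: 'e' vs 'e' =
  Pos 2: 's' vs 'l' !=
  Pos 3: 'e' vs 'e' =
  Pos 4: 'm' vs 'v' !=
  Pos 5: 'b' vs 'a' !=
  Pos 6: 'l' vs 'n' !=
  Pos 7: 'e' vs 't' !=
Hamming distance = 5


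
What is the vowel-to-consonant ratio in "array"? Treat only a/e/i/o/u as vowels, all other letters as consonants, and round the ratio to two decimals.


Word: "array"
Vowels (a,e,i,o,u): 2
Consonants: 3
Ratio = 2/3
= 0.67


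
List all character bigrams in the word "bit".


Word: "bit" (length 3)
Number of bigrams = 3 - 2 + 1 = 2
  Position 0: "bi"
  Position 1: "it"
Bigrams = "bi", "it"


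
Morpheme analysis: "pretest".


Word: "pretest"
Morphemes: pre- + test
Each morpheme carries meaning
= 2 morphemes


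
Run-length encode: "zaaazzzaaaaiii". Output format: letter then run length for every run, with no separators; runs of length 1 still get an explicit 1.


String: "zaaazzzaaaaiii"
Scanning for consecutive runs:
  'z' x 1
  'a' x 3
  'z' x 3
  'a' x 4
  'i' x 3
RLE = "z1a3z3a4i3"


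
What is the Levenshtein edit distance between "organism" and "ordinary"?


Word 1: "organism" (length 8)
Word 2: "ordinary" (length 8)
One optimal edit sequence (insert/delete/substitute each cost 1):
  1. keep 'o'
  2. keep 'r'
  3. substitute 'g' -> 'd'  (+1)
  4. substitute 'a' -> 'i'  (+1)
  5. keep 'n'
  6. substitute 'i' -> 'a'  (+1)
  7. substitute 's' -> 'r'  (+1)
  8. substitute 'm' -> 'y'  (+1)
Total edit operations: 5
Edit distance = 5


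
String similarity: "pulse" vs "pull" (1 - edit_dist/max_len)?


Word 1: "pulse" (length 5)
Word 2: "pull" (length 4)
One optimal edit sequence:
  1. keep 'p'
  2. keep 'u'
  3. keep 'l'
  4. delete 's'  (+1)
  5. substitute 'e' -> 'l'  (+1)
Edit distance = 2
Max length = max(5, 4) = 5
Similarity = 1 - 2/5
= 0.6000


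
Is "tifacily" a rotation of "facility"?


Word: "facility", Candidate: "tifacily"
Method: check if candidate is substring of word+word
"facilityfacility" contains "tifacily"? No
Is rotation = No


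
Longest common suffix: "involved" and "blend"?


Word 1: "involved"
Word 2: "blend"
Comparing from end:
  Pos -1: 'd' == 'd'
  Pos -2: 'e' != 'n' (stop)
LCS = "d" (length 1)


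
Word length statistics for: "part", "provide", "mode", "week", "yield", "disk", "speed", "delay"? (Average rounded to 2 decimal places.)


Lengths: "part"=4, "provide"=7, "mode"=4, "week"=4, "yield"=5, "disk"=4, "speed"=5, "delay"=5
Sum = 38, Count = 8
Average = 38/8 = 4.75
= avg=4.75, min=4, max=7


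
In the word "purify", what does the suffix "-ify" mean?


Suffix: -ify
As in: purify -> pure + -ify, with a spelling change
Meaning = to make


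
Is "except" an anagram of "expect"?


Word 1: "expect" → sorted: ceeptx
Word 2: "except" → sorted: ceeptx
Same letters? ceeptx == ceeptx
Anagram = Yes


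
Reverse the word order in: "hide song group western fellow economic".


Original: "hide song group western fellow economic"
Words (1..n): hide | song | group | western | fellow | economic
Reversed (n..1): economic | fellow | western | group | song | hide
Result = "economic fellow western group song hide"


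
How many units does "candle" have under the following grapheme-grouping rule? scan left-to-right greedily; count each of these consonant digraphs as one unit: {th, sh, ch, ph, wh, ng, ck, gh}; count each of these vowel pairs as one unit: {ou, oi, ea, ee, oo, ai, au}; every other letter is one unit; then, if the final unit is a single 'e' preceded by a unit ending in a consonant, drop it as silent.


Word: "candle" (6 letters)
Left-to-right scan:
  1. 'c' (letter)
  2. 'a' (letter)
  3. 'n' (letter)
  4. 'd' (letter)
  5. 'l' (letter)
  6. 'e' (letter)
Units from scan: 6
Final unit is 'e' after a consonant -> drop as silent (-1)
Sound units = 5 units


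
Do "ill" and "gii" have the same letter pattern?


Pattern of "ill": [0, 1, 1]
Pattern of "gii": [0, 1, 1]
Patterns match
Same pattern = Yes


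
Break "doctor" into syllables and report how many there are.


Word: "doctor"
Syllable breakdown: doc · tor
Counting: 2 parts
= 2 syllables


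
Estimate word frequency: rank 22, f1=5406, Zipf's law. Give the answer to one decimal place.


Zipf's law: f(r) = f(1) / r
f(1) = 5406
f(22) = 5406 / 22
= 245.7 occurrences


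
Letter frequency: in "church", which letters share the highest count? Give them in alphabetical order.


Word: "church"
Letter counts:
  'c': 2
  'h': 2
  'r': 1
  'u': 1
Maximum count = 2
Most frequent = 'c', 'h' (2 times each)


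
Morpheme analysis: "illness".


Word: "illness"
Morphemes: ill / -ness
Each morpheme carries meaning
= 2 morphemes


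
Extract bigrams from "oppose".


Word: "oppose" (length 6)
Number of bigrams = 6 - 2 + 1 = 5
  Position 0: "op"
  Position 1: "pp"
  Position 2: "po"
  Position 3: "os"
  Position 4: "se"
Bigrams = "op", "pp", "po", "os", "se"


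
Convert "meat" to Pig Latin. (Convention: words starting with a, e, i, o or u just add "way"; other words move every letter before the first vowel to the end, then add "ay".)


Word: "meat"
Starts with consonant(s) → move to end, add 'ay'
Consonant cluster: "m"
Pig Latin = "eatmay"


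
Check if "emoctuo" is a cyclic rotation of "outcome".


Word: "outcome", Candidate: "emoctuo"
Method: check if candidate is substring of word+word
"outcomeoutcome" contains "emoctuo"? No
Is rotation = No


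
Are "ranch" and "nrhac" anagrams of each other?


Word 1: "ranch" → sorted: achnr
Word 2: "nrhac" → sorted: achnr
Same letters? achnr == achnr
Anagram = Yes


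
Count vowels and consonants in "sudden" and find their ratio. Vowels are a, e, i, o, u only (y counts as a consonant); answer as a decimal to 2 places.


Word: "sudden"
Vowels (a,e,i,o,u): 2
Consonants: 4
Ratio = 2/4
= 0.50


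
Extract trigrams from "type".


Word: "type" (length 4)
Number of trigrams = 4 - 3 + 1 = 2
  Position 0: "typ"
  Position 1: "ype"
Trigrams = "typ", "ype"


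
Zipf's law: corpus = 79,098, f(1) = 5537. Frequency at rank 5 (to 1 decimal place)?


Zipf's law: f(r) = f(1) / r
f(1) = 5537
f(5) = 5537 / 5
= 1107.4 occurrences


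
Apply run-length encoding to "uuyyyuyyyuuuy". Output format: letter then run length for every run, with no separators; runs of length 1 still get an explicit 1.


String: "uuyyyuyyyuuuy"
Scanning for consecutive runs:
  'u' x 2
  'y' x 3
  'u' x 1
  'y' x 3
  'u' x 3
  'y' x 1
RLE = "u2y3u1y3u3y1"


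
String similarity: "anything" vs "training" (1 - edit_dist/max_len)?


Word 1: "anything" (length 8)
Word 2: "training" (length 8)
One optimal edit sequence:
  1. substitute 'a' -> 't'  (+1)
  2. substitute 'n' -> 'r'  (+1)
  3. substitute 'y' -> 'a'  (+1)
  4. substitute 't' -> 'i'  (+1)
  5. substitute 'h' -> 'n'  (+1)
  6. keep 'i'
  7. keep 'n'
  8. keep 'g'
Edit distance = 5
Max length = max(8, 8) = 8
Similarity = 1 - 5/8
= 0.3750


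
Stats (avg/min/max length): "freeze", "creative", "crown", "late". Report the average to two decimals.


Lengths: "freeze"=6, "creative"=8, "crown"=5, "late"=4
Sum = 23, Count = 4
Average = 23/4 = 5.75
= avg=5.75, min=4, max=8


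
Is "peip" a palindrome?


Word: "peip"
Reversed: "piep"
Forward == Backward? peip != piep
Palindrome = No


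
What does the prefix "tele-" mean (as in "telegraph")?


Prefix: tele-
Example: telegraph (tele- + graph)
Meaning = distant
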